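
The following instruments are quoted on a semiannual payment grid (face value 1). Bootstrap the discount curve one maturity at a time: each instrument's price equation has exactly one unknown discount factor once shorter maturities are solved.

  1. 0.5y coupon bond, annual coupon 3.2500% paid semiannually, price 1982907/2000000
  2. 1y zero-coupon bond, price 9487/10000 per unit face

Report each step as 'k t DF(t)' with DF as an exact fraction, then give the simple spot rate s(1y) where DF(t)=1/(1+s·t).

step 1 [0.5y] bond c/2=13/800: DF=(1982907/2000000 − 13/800·(0))/(1+13/800) = 2439/2500 ≈ 0.975600
step 2 [1y] zero: DF = P = 9487/10000 ≈ 0.948700

1 1/2 2439/2500
2 1 9487/10000
s(1y) = (1/(9487/10000) − 1)/(1) = 513/9487 ≈ 5.4074%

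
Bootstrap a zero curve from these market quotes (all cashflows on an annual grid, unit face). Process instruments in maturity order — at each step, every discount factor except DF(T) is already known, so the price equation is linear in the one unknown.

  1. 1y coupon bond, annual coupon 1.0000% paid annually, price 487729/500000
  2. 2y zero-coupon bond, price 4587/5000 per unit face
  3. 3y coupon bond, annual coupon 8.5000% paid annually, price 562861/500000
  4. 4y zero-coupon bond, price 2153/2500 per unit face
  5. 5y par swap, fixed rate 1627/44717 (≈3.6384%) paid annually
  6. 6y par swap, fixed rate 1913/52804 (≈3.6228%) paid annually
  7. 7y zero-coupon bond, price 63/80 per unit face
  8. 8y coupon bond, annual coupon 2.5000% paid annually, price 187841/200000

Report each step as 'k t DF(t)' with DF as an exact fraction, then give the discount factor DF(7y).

step 1 [1y] bond c/1=1/100: DF=(487729/500000 − 1/100·(0))/(1+1/100) = 4829/5000 ≈ 0.965800
step 2 [2y] zero: DF = P = 4587/5000 ≈ 0.917400
step 3 [3y] bond c/1=17/200: DF=(562861/500000 − 17/200·(0.965800+0.917400))/(1+17/200) = 89/100 ≈ 0.890000
step 4 [4y] zero: DF = P = 2153/2500 ≈ 0.861200
step 5 [5y] swap r/1=1627/44717: DF=(1 − 1627/44717·(0.965800+0.917400+0.890000+0.861200))/(1+1627/44717) = 8373/10000 ≈ 0.837300
step 6 [6y] swap r/1=1913/52804: DF=(1 − 1913/52804·(0.965800+0.917400+0.890000+0.861200+0.837300))/(1+1913/52804) = 8087/10000 ≈ 0.808700
step 7 [7y] zero: DF = P = 63/80 ≈ 0.787500
step 8 [8y] bond c/1=1/40: DF=(187841/200000 − 1/40·(0.965800+0.917400+0.890000+0.861200+0.837300+0.808700+0.787500))/(1+1/40) = 7683/10000 ≈ 0.768300

1 1 4829/5000
2 2 4587/5000
3 3 89/100
4 4 2153/2500
5 5 8373/10000
6 6 8087/10000
7 7 63/80
8 8 7683/10000
DF(7y) = 63/80 ≈ 0.787500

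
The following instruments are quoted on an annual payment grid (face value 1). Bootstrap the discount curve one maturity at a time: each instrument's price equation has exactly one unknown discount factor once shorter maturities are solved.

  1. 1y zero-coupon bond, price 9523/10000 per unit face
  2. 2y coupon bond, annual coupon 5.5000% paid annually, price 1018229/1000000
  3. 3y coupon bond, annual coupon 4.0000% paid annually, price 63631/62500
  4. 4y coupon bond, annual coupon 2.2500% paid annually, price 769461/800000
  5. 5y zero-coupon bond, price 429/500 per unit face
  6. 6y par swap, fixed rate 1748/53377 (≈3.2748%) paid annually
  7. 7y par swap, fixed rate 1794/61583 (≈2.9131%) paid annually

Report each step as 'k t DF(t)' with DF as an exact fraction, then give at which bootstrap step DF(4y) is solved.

1 1 9523/10000
2 2 1831/2000
3 3 9071/10000
4 4 2199/2500
5 5 429/500
6 6 2063/2500
7 7 4103/5000
DF(4y) is solved at step 4

step 1 [1y] zero: DF = P = 9523/10000 ≈ 0.952300
step 2 [2y] bond c/1=11/200: DF=(1018229/1000000 − 11/200·(0.952300))/(1+11/200) = 1831/2000 ≈ 0.915500
step 3 [3y] bond c/1=1/25: DF=(63631/62500 − 1/25·(0.952300+0.915500))/(1+1/25) = 9071/10000 ≈ 0.907100
step 4 [4y] bond c/1=9/400: DF=(769461/800000 − 9/400·(0.952300+0.915500+0.907100))/(1+9/400) = 2199/2500 ≈ 0.879600
step 5 [5y] zero: DF = P = 429/500 ≈ 0.858000
step 6 [6y] swap r/1=1748/53377: DF=(1 − 1748/53377·(0.952300+0.915500+0.907100+0.879600+0.858000))/(1+1748/53377) = 2063/2500 ≈ 0.825200
step 7 [7y] swap r/1=1794/61583: DF=(1 − 1794/61583·(0.952300+0.915500+0.907100+0.879600+0.858000+0.825200))/(1+1794/61583) = 4103/5000 ≈ 0.820600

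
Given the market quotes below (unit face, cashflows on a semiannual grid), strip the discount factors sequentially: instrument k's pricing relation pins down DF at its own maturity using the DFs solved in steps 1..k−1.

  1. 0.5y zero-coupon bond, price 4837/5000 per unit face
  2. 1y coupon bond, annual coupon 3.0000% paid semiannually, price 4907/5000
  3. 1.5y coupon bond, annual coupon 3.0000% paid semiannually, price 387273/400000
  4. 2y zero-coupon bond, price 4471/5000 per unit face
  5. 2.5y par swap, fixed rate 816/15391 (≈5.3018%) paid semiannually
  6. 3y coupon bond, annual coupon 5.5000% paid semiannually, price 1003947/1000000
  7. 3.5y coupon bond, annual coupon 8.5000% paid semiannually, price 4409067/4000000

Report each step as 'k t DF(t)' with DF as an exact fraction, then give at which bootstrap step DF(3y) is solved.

1 1/2 4837/5000
2 1 4763/5000
3 3/2 1851/2000
4 2 4471/5000
5 5/2 1097/1250
6 3 1707/2000
7 7/2 8343/10000
DF(3y) is solved at step 6

step 1 [0.5y] zero: DF = P = 4837/5000 ≈ 0.967400
step 2 [1y] bond c/2=3/200: DF=(4907/5000 − 3/200·(0.967400))/(1+3/200) = 4763/5000 ≈ 0.952600
step 3 [1.5y] bond c/2=3/200: DF=(387273/400000 − 3/200·(0.967400+0.952600))/(1+3/200) = 1851/2000 ≈ 0.925500
step 4 [2y] zero: DF = P = 4471/5000 ≈ 0.894200
step 5 [2.5y] swap r/2=408/15391: DF=(1 − 408/15391·(0.967400+0.952600+0.925500+0.894200))/(1+408/15391) = 1097/1250 ≈ 0.877600
step 6 [3y] bond c/2=11/400: DF=(1003947/1000000 − 11/400·(0.967400+0.952600+0.925500+0.894200+0.877600))/(1+11/400) = 1707/2000 ≈ 0.853500
step 7 [3.5y] bond c/2=17/400: DF=(4409067/4000000 − 17/400·(0.967400+0.952600+0.925500+0.894200+0.877600+0.853500))/(1+17/400) = 8343/10000 ≈ 0.834300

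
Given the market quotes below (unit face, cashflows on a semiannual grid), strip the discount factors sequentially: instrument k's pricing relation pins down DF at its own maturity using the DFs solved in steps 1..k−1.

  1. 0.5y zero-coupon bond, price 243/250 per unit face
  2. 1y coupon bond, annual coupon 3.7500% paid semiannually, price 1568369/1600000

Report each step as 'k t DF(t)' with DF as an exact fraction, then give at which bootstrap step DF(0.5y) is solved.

1 1/2 243/250
2 1 9443/10000
DF(0.5y) is solved at step 1

step 1 [0.5y] zero: DF = P = 243/250 ≈ 0.972000
step 2 [1y] bond c/2=3/160: DF=(1568369/1600000 − 3/160·(0.972000))/(1+3/160) = 9443/10000 ≈ 0.944300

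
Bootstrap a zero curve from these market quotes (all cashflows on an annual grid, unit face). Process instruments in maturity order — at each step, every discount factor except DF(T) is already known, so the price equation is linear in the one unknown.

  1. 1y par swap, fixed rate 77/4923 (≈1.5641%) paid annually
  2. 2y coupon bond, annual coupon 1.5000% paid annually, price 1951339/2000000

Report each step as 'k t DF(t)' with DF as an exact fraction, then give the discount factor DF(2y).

step 1 [1y] swap r/1=77/4923: DF=(1 − 77/4923·(0))/(1+77/4923) = 4923/5000 ≈ 0.984600
step 2 [2y] bond c/1=3/200: DF=(1951339/2000000 − 3/200·(0.984600))/(1+3/200) = 9467/10000 ≈ 0.946700

1 1 4923/5000
2 2 9467/10000
DF(2y) = 9467/10000 ≈ 0.946700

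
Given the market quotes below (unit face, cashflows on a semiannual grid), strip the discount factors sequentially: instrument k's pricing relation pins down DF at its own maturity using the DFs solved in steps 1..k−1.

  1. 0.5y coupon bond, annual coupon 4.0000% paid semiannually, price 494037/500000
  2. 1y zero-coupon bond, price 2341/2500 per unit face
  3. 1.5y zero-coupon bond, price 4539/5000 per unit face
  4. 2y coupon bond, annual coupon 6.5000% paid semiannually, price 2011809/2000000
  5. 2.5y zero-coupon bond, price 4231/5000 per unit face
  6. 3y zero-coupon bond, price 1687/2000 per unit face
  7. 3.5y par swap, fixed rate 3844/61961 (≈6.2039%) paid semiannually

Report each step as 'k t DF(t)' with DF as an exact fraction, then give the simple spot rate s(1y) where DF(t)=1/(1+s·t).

step 1 [0.5y] bond c/2=1/50: DF=(494037/500000 − 1/50·(0))/(1+1/50) = 9687/10000 ≈ 0.968700
step 2 [1y] zero: DF = P = 2341/2500 ≈ 0.936400
step 3 [1.5y] zero: DF = P = 4539/5000 ≈ 0.907800
step 4 [2y] bond c/2=13/400: DF=(2011809/2000000 − 13/400·(0.968700+0.936400+0.907800))/(1+13/400) = 8857/10000 ≈ 0.885700
step 5 [2.5y] zero: DF = P = 4231/5000 ≈ 0.846200
step 6 [3y] zero: DF = P = 1687/2000 ≈ 0.843500
step 7 [3.5y] swap r/2=1922/61961: DF=(1 − 1922/61961·(0.968700+0.936400+0.907800+0.885700+0.846200+0.843500))/(1+1922/61961) = 4039/5000 ≈ 0.807800

1 1/2 9687/10000
2 1 2341/2500
3 3/2 4539/5000
4 2 8857/10000
5 5/2 4231/5000
6 3 1687/2000
7 7/2 4039/5000
s(1y) = (1/(2341/2500) − 1)/(1) = 159/2341 ≈ 6.7920%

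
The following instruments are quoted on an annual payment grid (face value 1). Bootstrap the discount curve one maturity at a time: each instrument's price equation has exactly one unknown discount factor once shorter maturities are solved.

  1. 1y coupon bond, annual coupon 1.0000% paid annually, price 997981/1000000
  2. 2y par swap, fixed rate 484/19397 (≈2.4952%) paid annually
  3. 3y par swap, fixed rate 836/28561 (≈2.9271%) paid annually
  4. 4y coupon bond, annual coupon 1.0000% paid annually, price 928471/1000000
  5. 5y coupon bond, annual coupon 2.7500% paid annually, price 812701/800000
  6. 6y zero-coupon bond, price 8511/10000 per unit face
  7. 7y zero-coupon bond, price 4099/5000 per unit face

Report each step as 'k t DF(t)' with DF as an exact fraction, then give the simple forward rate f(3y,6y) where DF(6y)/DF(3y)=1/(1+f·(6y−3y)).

1 1 9881/10000
2 2 2379/2500
3 3 2291/2500
4 4 891/1000
5 5 2221/2500
6 6 8511/10000
7 7 4099/5000
f(3y,6y) = ((2291/2500)/(8511/10000) − 1)/(3) = 653/25533 ≈ 2.5575%

step 1 [1y] bond c/1=1/100: DF=(997981/1000000 − 1/100·(0))/(1+1/100) = 9881/10000 ≈ 0.988100
step 2 [2y] swap r/1=484/19397: DF=(1 − 484/19397·(0.988100))/(1+484/19397) = 2379/2500 ≈ 0.951600
step 3 [3y] swap r/1=836/28561: DF=(1 − 836/28561·(0.988100+0.951600))/(1+836/28561) = 2291/2500 ≈ 0.916400
step 4 [4y] bond c/1=1/100: DF=(928471/1000000 − 1/100·(0.988100+0.951600+0.916400))/(1+1/100) = 891/1000 ≈ 0.891000
step 5 [5y] bond c/1=11/400: DF=(812701/800000 − 11/400·(0.988100+0.951600+0.916400+0.891000))/(1+11/400) = 2221/2500 ≈ 0.888400
step 6 [6y] zero: DF = P = 8511/10000 ≈ 0.851100
step 7 [7y] zero: DF = P = 4099/5000 ≈ 0.819800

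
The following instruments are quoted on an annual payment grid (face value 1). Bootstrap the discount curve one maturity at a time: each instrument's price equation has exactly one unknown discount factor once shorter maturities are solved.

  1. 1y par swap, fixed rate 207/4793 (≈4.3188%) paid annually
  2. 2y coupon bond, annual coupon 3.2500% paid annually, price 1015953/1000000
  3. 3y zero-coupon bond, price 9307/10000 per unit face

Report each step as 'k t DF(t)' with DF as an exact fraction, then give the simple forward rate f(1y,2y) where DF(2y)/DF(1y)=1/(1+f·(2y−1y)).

step 1 [1y] swap r/1=207/4793: DF=(1 − 207/4793·(0))/(1+207/4793) = 4793/5000 ≈ 0.958600
step 2 [2y] bond c/1=13/400: DF=(1015953/1000000 − 13/400·(0.958600))/(1+13/400) = 4769/5000 ≈ 0.953800
step 3 [3y] zero: DF = P = 9307/10000 ≈ 0.930700

1 1 4793/5000
2 2 4769/5000
3 3 9307/10000
f(1y,2y) = ((4793/5000)/(4769/5000) − 1)/(1) = 24/4769 ≈ 0.5033%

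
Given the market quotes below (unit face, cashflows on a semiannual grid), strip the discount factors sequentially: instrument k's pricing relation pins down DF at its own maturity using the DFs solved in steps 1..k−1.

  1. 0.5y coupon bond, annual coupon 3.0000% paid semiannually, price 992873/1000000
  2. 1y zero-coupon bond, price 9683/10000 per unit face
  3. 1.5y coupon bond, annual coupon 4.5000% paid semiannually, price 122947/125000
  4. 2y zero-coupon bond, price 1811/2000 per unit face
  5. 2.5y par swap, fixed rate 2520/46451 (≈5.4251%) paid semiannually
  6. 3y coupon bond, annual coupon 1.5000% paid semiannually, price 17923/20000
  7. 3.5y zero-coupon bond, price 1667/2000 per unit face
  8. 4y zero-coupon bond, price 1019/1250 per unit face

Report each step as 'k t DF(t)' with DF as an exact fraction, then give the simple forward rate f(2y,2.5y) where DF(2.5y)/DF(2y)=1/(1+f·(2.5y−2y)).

1 1/2 4891/5000
2 1 9683/10000
3 3/2 9191/10000
4 2 1811/2000
5 5/2 437/500
6 3 8549/10000
7 7/2 1667/2000
8 4 1019/1250
f(2y,2.5y) = ((1811/2000)/(437/500) − 1)/(1/2) = 63/874 ≈ 7.2082%

step 1 [0.5y] bond c/2=3/200: DF=(992873/1000000 − 3/200·(0))/(1+3/200) = 4891/5000 ≈ 0.978200
step 2 [1y] zero: DF = P = 9683/10000 ≈ 0.968300
step 3 [1.5y] bond c/2=9/400: DF=(122947/125000 − 9/400·(0.978200+0.968300))/(1+9/400) = 9191/10000 ≈ 0.919100
step 4 [2y] zero: DF = P = 1811/2000 ≈ 0.905500
step 5 [2.5y] swap r/2=1260/46451: DF=(1 − 1260/46451·(0.978200+0.968300+0.919100+0.905500))/(1+1260/46451) = 437/500 ≈ 0.874000
step 6 [3y] bond c/2=3/400: DF=(17923/20000 − 3/400·(0.978200+0.968300+0.919100+0.905500+0.874000))/(1+3/400) = 8549/10000 ≈ 0.854900
step 7 [3.5y] zero: DF = P = 1667/2000 ≈ 0.833500
step 8 [4y] zero: DF = P = 1019/1250 ≈ 0.815200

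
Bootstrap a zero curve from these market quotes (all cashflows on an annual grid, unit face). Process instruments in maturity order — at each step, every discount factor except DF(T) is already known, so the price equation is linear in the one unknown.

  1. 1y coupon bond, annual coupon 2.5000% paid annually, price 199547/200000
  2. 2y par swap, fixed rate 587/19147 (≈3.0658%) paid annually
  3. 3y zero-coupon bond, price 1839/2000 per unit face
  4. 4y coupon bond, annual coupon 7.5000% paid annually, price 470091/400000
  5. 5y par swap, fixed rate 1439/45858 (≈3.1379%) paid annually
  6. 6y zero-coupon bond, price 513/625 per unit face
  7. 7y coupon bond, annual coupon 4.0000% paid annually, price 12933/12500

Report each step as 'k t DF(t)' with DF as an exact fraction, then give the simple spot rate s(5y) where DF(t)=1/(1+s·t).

step 1 [1y] bond c/1=1/40: DF=(199547/200000 − 1/40·(0))/(1+1/40) = 4867/5000 ≈ 0.973400
step 2 [2y] swap r/1=587/19147: DF=(1 − 587/19147·(0.973400))/(1+587/19147) = 9413/10000 ≈ 0.941300
step 3 [3y] zero: DF = P = 1839/2000 ≈ 0.919500
step 4 [4y] bond c/1=3/40: DF=(470091/400000 − 3/40·(0.973400+0.941300+0.919500))/(1+3/40) = 1791/2000 ≈ 0.895500
step 5 [5y] swap r/1=1439/45858: DF=(1 − 1439/45858·(0.973400+0.941300+0.919500+0.895500))/(1+1439/45858) = 8561/10000 ≈ 0.856100
step 6 [6y] zero: DF = P = 513/625 ≈ 0.820800
step 7 [7y] bond c/1=1/25: DF=(12933/12500 − 1/25·(0.973400+0.941300+0.919500+0.895500+0.856100+0.820800))/(1+1/25) = 7869/10000 ≈ 0.786900

1 1 4867/5000
2 2 9413/10000
3 3 1839/2000
4 4 1791/2000
5 5 8561/10000
6 6 513/625
7 7 7869/10000
s(5y) = (1/(8561/10000) − 1)/(5) = 1439/42805 ≈ 3.3618%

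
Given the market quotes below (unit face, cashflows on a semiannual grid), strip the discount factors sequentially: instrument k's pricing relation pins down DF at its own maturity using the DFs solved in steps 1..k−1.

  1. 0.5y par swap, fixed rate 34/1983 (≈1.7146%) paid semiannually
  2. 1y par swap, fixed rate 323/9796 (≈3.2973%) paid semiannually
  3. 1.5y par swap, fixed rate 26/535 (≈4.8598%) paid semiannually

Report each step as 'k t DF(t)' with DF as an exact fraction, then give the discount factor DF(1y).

step 1 [0.5y] swap r/2=17/1983: DF=(1 − 17/1983·(0))/(1+17/1983) = 1983/2000 ≈ 0.991500
step 2 [1y] swap r/2=323/19592: DF=(1 − 323/19592·(0.991500))/(1+323/19592) = 9677/10000 ≈ 0.967700
step 3 [1.5y] swap r/2=13/535: DF=(1 − 13/535·(0.991500+0.967700))/(1+13/535) = 4649/5000 ≈ 0.929800

1 1/2 1983/2000
2 1 9677/10000
3 3/2 4649/5000
DF(1y) = 9677/10000 ≈ 0.967700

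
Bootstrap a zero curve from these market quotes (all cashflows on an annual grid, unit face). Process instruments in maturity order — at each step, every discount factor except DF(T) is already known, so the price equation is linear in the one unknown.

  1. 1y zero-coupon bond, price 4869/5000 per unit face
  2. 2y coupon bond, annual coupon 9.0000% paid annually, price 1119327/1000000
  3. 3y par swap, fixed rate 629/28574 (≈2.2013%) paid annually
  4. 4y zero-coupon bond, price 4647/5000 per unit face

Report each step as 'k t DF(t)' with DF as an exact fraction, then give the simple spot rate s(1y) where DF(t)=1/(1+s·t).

1 1 4869/5000
2 2 1893/2000
3 3 9371/10000
4 4 4647/5000
s(1y) = (1/(4869/5000) − 1)/(1) = 131/4869 ≈ 2.6905%

step 1 [1y] zero: DF = P = 4869/5000 ≈ 0.973800
step 2 [2y] bond c/1=9/100: DF=(1119327/1000000 − 9/100·(0.973800))/(1+9/100) = 1893/2000 ≈ 0.946500
step 3 [3y] swap r/1=629/28574: DF=(1 − 629/28574·(0.973800+0.946500))/(1+629/28574) = 9371/10000 ≈ 0.937100
step 4 [4y] zero: DF = P = 4647/5000 ≈ 0.929400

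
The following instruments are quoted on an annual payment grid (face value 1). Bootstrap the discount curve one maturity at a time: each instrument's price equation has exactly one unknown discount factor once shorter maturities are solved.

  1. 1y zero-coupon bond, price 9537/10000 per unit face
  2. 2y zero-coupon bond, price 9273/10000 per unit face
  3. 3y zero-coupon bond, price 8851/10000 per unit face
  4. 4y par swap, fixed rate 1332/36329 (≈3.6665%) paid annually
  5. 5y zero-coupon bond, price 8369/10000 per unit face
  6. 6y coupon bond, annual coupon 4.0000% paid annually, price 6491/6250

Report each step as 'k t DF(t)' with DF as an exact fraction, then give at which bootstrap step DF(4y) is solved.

step 1 [1y] zero: DF = P = 9537/10000 ≈ 0.953700
step 2 [2y] zero: DF = P = 9273/10000 ≈ 0.927300
step 3 [3y] zero: DF = P = 8851/10000 ≈ 0.885100
step 4 [4y] swap r/1=1332/36329: DF=(1 − 1332/36329·(0.953700+0.927300+0.885100))/(1+1332/36329) = 2167/2500 ≈ 0.866800
step 5 [5y] zero: DF = P = 8369/10000 ≈ 0.836900
step 6 [6y] bond c/1=1/25: DF=(6491/6250 − 1/25·(0.953700+0.927300+0.885100+0.866800+0.836900))/(1+1/25) = 8267/10000 ≈ 0.826700

1 1 9537/10000
2 2 9273/10000
3 3 8851/10000
4 4 2167/2500
5 5 8369/10000
6 6 8267/10000
DF(4y) is solved at step 4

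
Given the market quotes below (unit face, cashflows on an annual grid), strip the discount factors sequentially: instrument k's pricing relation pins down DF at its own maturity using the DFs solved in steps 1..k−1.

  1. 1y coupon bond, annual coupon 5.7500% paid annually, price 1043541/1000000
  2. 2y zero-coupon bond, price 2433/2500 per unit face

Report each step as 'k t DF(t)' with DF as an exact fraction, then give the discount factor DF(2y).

1 1 2467/2500
2 2 2433/2500
DF(2y) = 2433/2500 ≈ 0.973200

step 1 [1y] bond c/1=23/400: DF=(1043541/1000000 − 23/400·(0))/(1+23/400) = 2467/2500 ≈ 0.986800
step 2 [2y] zero: DF = P = 2433/2500 ≈ 0.973200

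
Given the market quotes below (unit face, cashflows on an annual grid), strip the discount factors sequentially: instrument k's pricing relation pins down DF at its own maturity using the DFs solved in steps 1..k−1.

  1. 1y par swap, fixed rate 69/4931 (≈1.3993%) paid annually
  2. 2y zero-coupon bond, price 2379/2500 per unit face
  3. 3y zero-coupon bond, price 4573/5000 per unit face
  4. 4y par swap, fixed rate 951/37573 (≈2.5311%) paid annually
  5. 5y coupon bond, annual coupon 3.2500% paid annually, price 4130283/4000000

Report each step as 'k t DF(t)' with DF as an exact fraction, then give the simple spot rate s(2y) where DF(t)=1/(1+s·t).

step 1 [1y] swap r/1=69/4931: DF=(1 − 69/4931·(0))/(1+69/4931) = 4931/5000 ≈ 0.986200
step 2 [2y] zero: DF = P = 2379/2500 ≈ 0.951600
step 3 [3y] zero: DF = P = 4573/5000 ≈ 0.914600
step 4 [4y] swap r/1=951/37573: DF=(1 − 951/37573·(0.986200+0.951600+0.914600))/(1+951/37573) = 9049/10000 ≈ 0.904900
step 5 [5y] bond c/1=13/400: DF=(4130283/4000000 − 13/400·(0.986200+0.951600+0.914600+0.904900))/(1+13/400) = 4409/5000 ≈ 0.881800

1 1 4931/5000
2 2 2379/2500
3 3 4573/5000
4 4 9049/10000
5 5 4409/5000
s(2y) = (1/(2379/2500) − 1)/(2) = 121/4758 ≈ 2.5431%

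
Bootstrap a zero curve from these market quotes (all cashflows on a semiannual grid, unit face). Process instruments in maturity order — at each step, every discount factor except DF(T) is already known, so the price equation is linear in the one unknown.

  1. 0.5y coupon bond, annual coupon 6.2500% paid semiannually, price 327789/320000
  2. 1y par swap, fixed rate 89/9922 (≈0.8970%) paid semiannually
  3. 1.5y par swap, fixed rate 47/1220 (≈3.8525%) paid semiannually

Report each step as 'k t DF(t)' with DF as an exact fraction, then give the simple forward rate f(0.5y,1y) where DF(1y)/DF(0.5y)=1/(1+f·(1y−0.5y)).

step 1 [0.5y] bond c/2=1/32: DF=(327789/320000 − 1/32·(0))/(1+1/32) = 9933/10000 ≈ 0.993300
step 2 [1y] swap r/2=89/19844: DF=(1 − 89/19844·(0.993300))/(1+89/19844) = 9911/10000 ≈ 0.991100
step 3 [1.5y] swap r/2=47/2440: DF=(1 − 47/2440·(0.993300+0.991100))/(1+47/2440) = 2359/2500 ≈ 0.943600

1 1/2 9933/10000
2 1 9911/10000
3 3/2 2359/2500
f(0.5y,1y) = ((9933/10000)/(9911/10000) − 1)/(1/2) = 4/901 ≈ 0.4440%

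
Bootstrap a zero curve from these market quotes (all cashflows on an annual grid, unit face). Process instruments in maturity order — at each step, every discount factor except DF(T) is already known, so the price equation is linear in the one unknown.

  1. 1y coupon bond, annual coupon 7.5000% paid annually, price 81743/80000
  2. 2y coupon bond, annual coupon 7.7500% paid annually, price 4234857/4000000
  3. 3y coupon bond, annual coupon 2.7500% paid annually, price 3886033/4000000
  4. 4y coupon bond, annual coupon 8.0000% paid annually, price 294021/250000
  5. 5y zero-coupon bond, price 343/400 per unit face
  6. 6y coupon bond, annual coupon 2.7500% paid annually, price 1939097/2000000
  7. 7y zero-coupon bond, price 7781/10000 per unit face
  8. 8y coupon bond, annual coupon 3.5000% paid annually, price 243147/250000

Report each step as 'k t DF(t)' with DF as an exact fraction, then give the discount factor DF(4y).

1 1 1901/2000
2 2 4571/5000
3 3 2239/2500
4 4 1769/2000
5 5 343/400
6 6 8231/10000
7 7 7781/10000
8 8 7333/10000
DF(4y) = 1769/2000 ≈ 0.884500

step 1 [1y] bond c/1=3/40: DF=(81743/80000 − 3/40·(0))/(1+3/40) = 1901/2000 ≈ 0.950500
step 2 [2y] bond c/1=31/400: DF=(4234857/4000000 − 31/400·(0.950500))/(1+31/400) = 4571/5000 ≈ 0.914200
step 3 [3y] bond c/1=11/400: DF=(3886033/4000000 − 11/400·(0.950500+0.914200))/(1+11/400) = 2239/2500 ≈ 0.895600
step 4 [4y] bond c/1=2/25: DF=(294021/250000 − 2/25·(0.950500+0.914200+0.895600))/(1+2/25) = 1769/2000 ≈ 0.884500
step 5 [5y] zero: DF = P = 343/400 ≈ 0.857500
step 6 [6y] bond c/1=11/400: DF=(1939097/2000000 − 11/400·(0.950500+0.914200+0.895600+0.884500+0.857500))/(1+11/400) = 8231/10000 ≈ 0.823100
step 7 [7y] zero: DF = P = 7781/10000 ≈ 0.778100
step 8 [8y] bond c/1=7/200: DF=(243147/250000 − 7/200·(0.950500+0.914200+0.895600+0.884500+0.857500+0.823100+0.778100))/(1+7/200) = 7333/10000 ≈ 0.733300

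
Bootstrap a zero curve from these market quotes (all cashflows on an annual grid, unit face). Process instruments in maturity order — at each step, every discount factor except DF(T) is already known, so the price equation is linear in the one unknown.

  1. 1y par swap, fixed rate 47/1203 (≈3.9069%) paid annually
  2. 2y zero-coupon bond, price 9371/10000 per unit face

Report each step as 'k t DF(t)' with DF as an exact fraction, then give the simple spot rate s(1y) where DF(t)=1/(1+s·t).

step 1 [1y] swap r/1=47/1203: DF=(1 − 47/1203·(0))/(1+47/1203) = 1203/1250 ≈ 0.962400
step 2 [2y] zero: DF = P = 9371/10000 ≈ 0.937100

1 1 1203/1250
2 2 9371/10000
s(1y) = (1/(1203/1250) − 1)/(1) = 47/1203 ≈ 3.9069%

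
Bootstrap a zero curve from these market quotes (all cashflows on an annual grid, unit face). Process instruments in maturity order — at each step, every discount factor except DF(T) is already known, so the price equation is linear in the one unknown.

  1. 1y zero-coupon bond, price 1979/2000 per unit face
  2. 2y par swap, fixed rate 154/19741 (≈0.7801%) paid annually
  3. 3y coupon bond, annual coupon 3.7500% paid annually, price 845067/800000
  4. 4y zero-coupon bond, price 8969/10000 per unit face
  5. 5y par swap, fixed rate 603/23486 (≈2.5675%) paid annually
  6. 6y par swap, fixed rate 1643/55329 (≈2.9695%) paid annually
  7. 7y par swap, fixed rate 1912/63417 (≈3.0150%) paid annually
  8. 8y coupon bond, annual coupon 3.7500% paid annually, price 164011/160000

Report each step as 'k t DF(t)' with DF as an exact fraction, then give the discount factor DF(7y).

step 1 [1y] zero: DF = P = 1979/2000 ≈ 0.989500
step 2 [2y] swap r/1=154/19741: DF=(1 − 154/19741·(0.989500))/(1+154/19741) = 4923/5000 ≈ 0.984600
step 3 [3y] bond c/1=3/80: DF=(845067/800000 − 3/80·(0.989500+0.984600))/(1+3/80) = 2367/2500 ≈ 0.946800
step 4 [4y] zero: DF = P = 8969/10000 ≈ 0.896900
step 5 [5y] swap r/1=603/23486: DF=(1 − 603/23486·(0.989500+0.984600+0.946800+0.896900))/(1+603/23486) = 4397/5000 ≈ 0.879400
step 6 [6y] swap r/1=1643/55329: DF=(1 − 1643/55329·(0.989500+0.984600+0.946800+0.896900+0.879400))/(1+1643/55329) = 8357/10000 ≈ 0.835700
step 7 [7y] swap r/1=1912/63417: DF=(1 − 1912/63417·(0.989500+0.984600+0.946800+0.896900+0.879400+0.835700))/(1+1912/63417) = 1011/1250 ≈ 0.808800
step 8 [8y] bond c/1=3/80: DF=(164011/160000 − 3/80·(0.989500+0.984600+0.946800+0.896900+0.879400+0.835700+0.808800))/(1+3/80) = 1897/2500 ≈ 0.758800

1 1 1979/2000
2 2 4923/5000
3 3 2367/2500
4 4 8969/10000
5 5 4397/5000
6 6 8357/10000
7 7 1011/1250
8 8 1897/2500
DF(7y) = 1011/1250 ≈ 0.808800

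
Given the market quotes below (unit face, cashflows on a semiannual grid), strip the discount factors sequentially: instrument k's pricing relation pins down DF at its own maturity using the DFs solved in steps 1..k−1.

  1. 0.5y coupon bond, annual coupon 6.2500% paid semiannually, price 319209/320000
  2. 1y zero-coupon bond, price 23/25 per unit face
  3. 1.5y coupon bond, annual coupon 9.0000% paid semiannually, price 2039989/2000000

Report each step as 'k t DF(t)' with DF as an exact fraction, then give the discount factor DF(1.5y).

1 1/2 9673/10000
2 1 23/25
3 3/2 2237/2500
DF(1.5y) = 2237/2500 ≈ 0.894800

step 1 [0.5y] bond c/2=1/32: DF=(319209/320000 − 1/32·(0))/(1+1/32) = 9673/10000 ≈ 0.967300
step 2 [1y] zero: DF = P = 23/25 ≈ 0.920000
step 3 [1.5y] bond c/2=9/200: DF=(2039989/2000000 − 9/200·(0.967300+0.920000))/(1+9/200) = 2237/2500 ≈ 0.894800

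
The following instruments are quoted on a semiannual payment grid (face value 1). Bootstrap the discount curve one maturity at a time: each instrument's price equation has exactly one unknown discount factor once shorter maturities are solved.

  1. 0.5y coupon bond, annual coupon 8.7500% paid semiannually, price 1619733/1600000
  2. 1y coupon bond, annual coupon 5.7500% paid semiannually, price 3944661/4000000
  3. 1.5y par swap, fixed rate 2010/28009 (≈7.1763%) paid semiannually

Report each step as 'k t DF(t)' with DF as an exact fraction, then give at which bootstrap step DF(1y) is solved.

1 1/2 9699/10000
2 1 1863/2000
3 3/2 1799/2000
DF(1y) is solved at step 2

step 1 [0.5y] bond c/2=7/160: DF=(1619733/1600000 − 7/160·(0))/(1+7/160) = 9699/10000 ≈ 0.969900
step 2 [1y] bond c/2=23/800: DF=(3944661/4000000 − 23/800·(0.969900))/(1+23/800) = 1863/2000 ≈ 0.931500
step 3 [1.5y] swap r/2=1005/28009: DF=(1 − 1005/28009·(0.969900+0.931500))/(1+1005/28009) = 1799/2000 ≈ 0.899500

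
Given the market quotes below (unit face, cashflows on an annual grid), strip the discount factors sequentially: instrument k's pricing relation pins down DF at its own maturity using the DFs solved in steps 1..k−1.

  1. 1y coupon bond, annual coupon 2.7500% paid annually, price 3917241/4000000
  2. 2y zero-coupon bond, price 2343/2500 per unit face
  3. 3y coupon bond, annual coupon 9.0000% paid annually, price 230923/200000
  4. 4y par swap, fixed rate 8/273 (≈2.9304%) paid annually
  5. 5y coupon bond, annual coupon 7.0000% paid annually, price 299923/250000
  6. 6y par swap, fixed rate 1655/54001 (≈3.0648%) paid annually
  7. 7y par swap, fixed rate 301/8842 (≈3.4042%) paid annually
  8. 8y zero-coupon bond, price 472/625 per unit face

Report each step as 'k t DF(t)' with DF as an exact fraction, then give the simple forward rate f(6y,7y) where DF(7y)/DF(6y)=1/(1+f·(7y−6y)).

step 1 [1y] bond c/1=11/400: DF=(3917241/4000000 − 11/400·(0))/(1+11/400) = 9531/10000 ≈ 0.953100
step 2 [2y] zero: DF = P = 2343/2500 ≈ 0.937200
step 3 [3y] bond c/1=9/100: DF=(230923/200000 − 9/100·(0.953100+0.937200))/(1+9/100) = 1129/1250 ≈ 0.903200
step 4 [4y] swap r/1=8/273: DF=(1 − 8/273·(0.953100+0.937200+0.903200))/(1+8/273) = 223/250 ≈ 0.892000
step 5 [5y] bond c/1=7/100: DF=(299923/250000 − 7/100·(0.953100+0.937200+0.903200+0.892000))/(1+7/100) = 8801/10000 ≈ 0.880100
step 6 [6y] swap r/1=1655/54001: DF=(1 − 1655/54001·(0.953100+0.937200+0.903200+0.892000+0.880100))/(1+1655/54001) = 1669/2000 ≈ 0.834500
step 7 [7y] swap r/1=301/8842: DF=(1 − 301/8842·(0.953100+0.937200+0.903200+0.892000+0.880100+0.834500))/(1+301/8842) = 7893/10000 ≈ 0.789300
step 8 [8y] zero: DF = P = 472/625 ≈ 0.755200

1 1 9531/10000
2 2 2343/2500
3 3 1129/1250
4 4 223/250
5 5 8801/10000
6 6 1669/2000
7 7 7893/10000
8 8 472/625
f(6y,7y) = ((1669/2000)/(7893/10000) − 1)/(1) = 452/7893 ≈ 5.7266%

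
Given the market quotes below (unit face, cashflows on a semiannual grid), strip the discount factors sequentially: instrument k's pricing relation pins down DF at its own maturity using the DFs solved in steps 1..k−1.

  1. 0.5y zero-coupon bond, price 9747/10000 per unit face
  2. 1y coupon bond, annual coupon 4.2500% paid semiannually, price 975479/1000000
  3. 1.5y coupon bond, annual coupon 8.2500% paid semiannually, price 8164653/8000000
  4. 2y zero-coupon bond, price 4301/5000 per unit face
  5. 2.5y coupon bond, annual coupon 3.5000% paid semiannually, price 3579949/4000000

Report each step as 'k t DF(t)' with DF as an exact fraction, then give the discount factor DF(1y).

step 1 [0.5y] zero: DF = P = 9747/10000 ≈ 0.974700
step 2 [1y] bond c/2=17/800: DF=(975479/1000000 − 17/800·(0.974700))/(1+17/800) = 9349/10000 ≈ 0.934900
step 3 [1.5y] bond c/2=33/800: DF=(8164653/8000000 − 33/800·(0.974700+0.934900))/(1+33/800) = 1809/2000 ≈ 0.904500
step 4 [2y] zero: DF = P = 4301/5000 ≈ 0.860200
step 5 [2.5y] bond c/2=7/400: DF=(3579949/4000000 − 7/400·(0.974700+0.934900+0.904500+0.860200))/(1+7/400) = 2041/2500 ≈ 0.816400

1 1/2 9747/10000
2 1 9349/10000
3 3/2 1809/2000
4 2 4301/5000
5 5/2 2041/2500
DF(1y) = 9349/10000 ≈ 0.934900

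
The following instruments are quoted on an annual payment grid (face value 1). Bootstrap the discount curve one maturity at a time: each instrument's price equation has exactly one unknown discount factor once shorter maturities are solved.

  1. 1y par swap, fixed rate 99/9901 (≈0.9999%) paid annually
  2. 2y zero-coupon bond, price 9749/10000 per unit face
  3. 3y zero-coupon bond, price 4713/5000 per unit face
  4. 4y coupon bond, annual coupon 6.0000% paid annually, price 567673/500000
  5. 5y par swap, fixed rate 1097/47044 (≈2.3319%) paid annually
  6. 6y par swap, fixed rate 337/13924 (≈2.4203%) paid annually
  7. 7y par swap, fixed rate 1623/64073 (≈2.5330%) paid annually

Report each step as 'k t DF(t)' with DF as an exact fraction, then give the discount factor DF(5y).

1 1 9901/10000
2 2 9749/10000
3 3 4713/5000
4 4 1813/2000
5 5 8903/10000
6 6 2163/2500
7 7 8377/10000
DF(5y) = 8903/10000 ≈ 0.890300

step 1 [1y] swap r/1=99/9901: DF=(1 − 99/9901·(0))/(1+99/9901) = 9901/10000 ≈ 0.990100
step 2 [2y] zero: DF = P = 9749/10000 ≈ 0.974900
step 3 [3y] zero: DF = P = 4713/5000 ≈ 0.942600
step 4 [4y] bond c/1=3/50: DF=(567673/500000 − 3/50·(0.990100+0.974900+0.942600))/(1+3/50) = 1813/2000 ≈ 0.906500
step 5 [5y] swap r/1=1097/47044: DF=(1 − 1097/47044·(0.990100+0.974900+0.942600+0.906500))/(1+1097/47044) = 8903/10000 ≈ 0.890300
step 6 [6y] swap r/1=337/13924: DF=(1 − 337/13924·(0.990100+0.974900+0.942600+0.906500+0.890300))/(1+337/13924) = 2163/2500 ≈ 0.865200
step 7 [7y] swap r/1=1623/64073: DF=(1 − 1623/64073·(0.990100+0.974900+0.942600+0.906500+0.890300+0.865200))/(1+1623/64073) = 8377/10000 ≈ 0.837700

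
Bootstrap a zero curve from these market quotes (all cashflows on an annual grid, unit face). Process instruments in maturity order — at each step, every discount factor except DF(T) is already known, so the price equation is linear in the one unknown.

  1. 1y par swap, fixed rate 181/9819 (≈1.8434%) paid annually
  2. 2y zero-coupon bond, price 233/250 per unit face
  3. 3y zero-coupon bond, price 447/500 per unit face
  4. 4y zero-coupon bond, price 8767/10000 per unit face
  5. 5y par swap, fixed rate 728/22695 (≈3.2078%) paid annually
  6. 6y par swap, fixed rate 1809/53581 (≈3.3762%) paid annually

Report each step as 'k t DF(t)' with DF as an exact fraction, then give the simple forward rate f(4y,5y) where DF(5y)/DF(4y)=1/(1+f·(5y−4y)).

step 1 [1y] swap r/1=181/9819: DF=(1 − 181/9819·(0))/(1+181/9819) = 9819/10000 ≈ 0.981900
step 2 [2y] zero: DF = P = 233/250 ≈ 0.932000
step 3 [3y] zero: DF = P = 447/500 ≈ 0.894000
step 4 [4y] zero: DF = P = 8767/10000 ≈ 0.876700
step 5 [5y] swap r/1=728/22695: DF=(1 − 728/22695·(0.981900+0.932000+0.894000+0.876700))/(1+728/22695) = 534/625 ≈ 0.854400
step 6 [6y] swap r/1=1809/53581: DF=(1 − 1809/53581·(0.981900+0.932000+0.894000+0.876700+0.854400))/(1+1809/53581) = 8191/10000 ≈ 0.819100

1 1 9819/10000
2 2 233/250
3 3 447/500
4 4 8767/10000
5 5 534/625
6 6 8191/10000
f(4y,5y) = ((8767/10000)/(534/625) − 1)/(1) = 223/8544 ≈ 2.6100%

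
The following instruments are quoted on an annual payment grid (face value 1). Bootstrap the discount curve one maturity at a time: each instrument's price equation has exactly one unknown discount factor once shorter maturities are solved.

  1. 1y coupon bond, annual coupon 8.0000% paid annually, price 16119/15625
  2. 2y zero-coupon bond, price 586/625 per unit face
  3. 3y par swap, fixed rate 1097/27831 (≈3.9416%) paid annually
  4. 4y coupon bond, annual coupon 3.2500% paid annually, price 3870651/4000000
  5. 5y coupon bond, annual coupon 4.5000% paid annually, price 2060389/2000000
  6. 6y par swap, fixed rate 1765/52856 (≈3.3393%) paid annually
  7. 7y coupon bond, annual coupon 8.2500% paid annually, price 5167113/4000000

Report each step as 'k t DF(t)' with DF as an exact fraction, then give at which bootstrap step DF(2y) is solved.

step 1 [1y] bond c/1=2/25: DF=(16119/15625 − 2/25·(0))/(1+2/25) = 597/625 ≈ 0.955200
step 2 [2y] zero: DF = P = 586/625 ≈ 0.937600
step 3 [3y] swap r/1=1097/27831: DF=(1 − 1097/27831·(0.955200+0.937600))/(1+1097/27831) = 8903/10000 ≈ 0.890300
step 4 [4y] bond c/1=13/400: DF=(3870651/4000000 − 13/400·(0.955200+0.937600+0.890300))/(1+13/400) = 531/625 ≈ 0.849600
step 5 [5y] bond c/1=9/200: DF=(2060389/2000000 − 9/200·(0.955200+0.937600+0.890300+0.849600))/(1+9/200) = 4147/5000 ≈ 0.829400
step 6 [6y] swap r/1=1765/52856: DF=(1 − 1765/52856·(0.955200+0.937600+0.890300+0.849600+0.829400))/(1+1765/52856) = 1647/2000 ≈ 0.823500
step 7 [7y] bond c/1=33/400: DF=(5167113/4000000 − 33/400·(0.955200+0.937600+0.890300+0.849600+0.829400+0.823500))/(1+33/400) = 1581/2000 ≈ 0.790500

1 1 597/625
2 2 586/625
3 3 8903/10000
4 4 531/625
5 5 4147/5000
6 6 1647/2000
7 7 1581/2000
DF(2y) is solved at step 2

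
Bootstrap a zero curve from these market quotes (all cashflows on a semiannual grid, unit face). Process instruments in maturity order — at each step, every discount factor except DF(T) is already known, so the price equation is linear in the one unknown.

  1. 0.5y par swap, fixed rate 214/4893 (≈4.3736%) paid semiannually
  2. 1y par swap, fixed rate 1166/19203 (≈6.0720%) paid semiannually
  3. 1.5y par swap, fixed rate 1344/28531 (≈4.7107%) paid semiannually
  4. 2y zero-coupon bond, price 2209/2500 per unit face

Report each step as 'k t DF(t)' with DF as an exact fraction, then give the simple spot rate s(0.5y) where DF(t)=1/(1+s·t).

step 1 [0.5y] swap r/2=107/4893: DF=(1 − 107/4893·(0))/(1+107/4893) = 4893/5000 ≈ 0.978600
step 2 [1y] swap r/2=583/19203: DF=(1 − 583/19203·(0.978600))/(1+583/19203) = 9417/10000 ≈ 0.941700
step 3 [1.5y] swap r/2=672/28531: DF=(1 − 672/28531·(0.978600+0.941700))/(1+672/28531) = 583/625 ≈ 0.932800
step 4 [2y] zero: DF = P = 2209/2500 ≈ 0.883600

1 1/2 4893/5000
2 1 9417/10000
3 3/2 583/625
4 2 2209/2500
s(0.5y) = (1/(4893/5000) − 1)/(1/2) = 214/4893 ≈ 4.3736%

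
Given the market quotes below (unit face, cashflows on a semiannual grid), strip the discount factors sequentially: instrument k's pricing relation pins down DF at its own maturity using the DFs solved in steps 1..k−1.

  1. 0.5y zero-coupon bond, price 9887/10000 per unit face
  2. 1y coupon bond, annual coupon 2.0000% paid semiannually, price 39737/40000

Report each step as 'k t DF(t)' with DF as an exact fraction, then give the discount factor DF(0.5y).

1 1/2 9887/10000
2 1 4869/5000
DF(0.5y) = 9887/10000 ≈ 0.988700

step 1 [0.5y] zero: DF = P = 9887/10000 ≈ 0.988700
step 2 [1y] bond c/2=1/100: DF=(39737/40000 − 1/100·(0.988700))/(1+1/100) = 4869/5000 ≈ 0.973800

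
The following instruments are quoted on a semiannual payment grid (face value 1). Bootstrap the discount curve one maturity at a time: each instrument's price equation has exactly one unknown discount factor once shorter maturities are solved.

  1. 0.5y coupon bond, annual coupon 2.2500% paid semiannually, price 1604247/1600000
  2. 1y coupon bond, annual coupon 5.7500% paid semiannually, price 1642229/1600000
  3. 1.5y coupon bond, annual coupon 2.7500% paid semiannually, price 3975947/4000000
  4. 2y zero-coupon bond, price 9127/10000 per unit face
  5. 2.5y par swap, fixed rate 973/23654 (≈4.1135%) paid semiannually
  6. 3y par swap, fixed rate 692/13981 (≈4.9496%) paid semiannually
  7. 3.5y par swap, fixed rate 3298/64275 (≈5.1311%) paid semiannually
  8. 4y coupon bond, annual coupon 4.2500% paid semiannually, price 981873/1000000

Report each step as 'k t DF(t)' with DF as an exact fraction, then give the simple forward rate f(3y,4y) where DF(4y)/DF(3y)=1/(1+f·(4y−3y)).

step 1 [0.5y] bond c/2=9/800: DF=(1604247/1600000 − 9/800·(0))/(1+9/800) = 1983/2000 ≈ 0.991500
step 2 [1y] bond c/2=23/800: DF=(1642229/1600000 − 23/800·(0.991500))/(1+23/800) = 97/100 ≈ 0.970000
step 3 [1.5y] bond c/2=11/800: DF=(3975947/4000000 − 11/800·(0.991500+0.970000))/(1+11/800) = 9539/10000 ≈ 0.953900
step 4 [2y] zero: DF = P = 9127/10000 ≈ 0.912700
step 5 [2.5y] swap r/2=973/47308: DF=(1 − 973/47308·(0.991500+0.970000+0.953900+0.912700))/(1+973/47308) = 9027/10000 ≈ 0.902700
step 6 [3y] swap r/2=346/13981: DF=(1 − 346/13981·(0.991500+0.970000+0.953900+0.912700+0.902700))/(1+346/13981) = 1077/1250 ≈ 0.861600
step 7 [3.5y] swap r/2=1649/64275: DF=(1 − 1649/64275·(0.991500+0.970000+0.953900+0.912700+0.902700+0.861600))/(1+1649/64275) = 8351/10000 ≈ 0.835100
step 8 [4y] bond c/2=17/800: DF=(981873/1000000 − 17/800·(0.991500+0.970000+0.953900+0.912700+0.902700+0.861600+0.835100))/(1+17/800) = 8277/10000 ≈ 0.827700

1 1/2 1983/2000
2 1 97/100
3 3/2 9539/10000
4 2 9127/10000
5 5/2 9027/10000
6 3 1077/1250
7 7/2 8351/10000
8 4 8277/10000
f(3y,4y) = ((1077/1250)/(8277/10000) − 1)/(1) = 113/2759 ≈ 4.0957%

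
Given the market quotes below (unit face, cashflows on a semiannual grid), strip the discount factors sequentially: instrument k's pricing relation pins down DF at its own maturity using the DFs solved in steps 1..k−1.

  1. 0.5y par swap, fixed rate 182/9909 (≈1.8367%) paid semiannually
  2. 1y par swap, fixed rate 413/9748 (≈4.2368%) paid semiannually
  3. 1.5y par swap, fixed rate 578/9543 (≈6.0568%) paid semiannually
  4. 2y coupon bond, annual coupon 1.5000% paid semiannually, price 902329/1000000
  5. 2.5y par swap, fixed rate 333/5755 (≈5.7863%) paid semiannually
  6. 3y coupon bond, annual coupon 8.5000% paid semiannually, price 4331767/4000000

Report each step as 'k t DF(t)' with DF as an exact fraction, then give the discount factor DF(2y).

step 1 [0.5y] swap r/2=91/9909: DF=(1 − 91/9909·(0))/(1+91/9909) = 9909/10000 ≈ 0.990900
step 2 [1y] swap r/2=413/19496: DF=(1 − 413/19496·(0.990900))/(1+413/19496) = 9587/10000 ≈ 0.958700
step 3 [1.5y] swap r/2=289/9543: DF=(1 − 289/9543·(0.990900+0.958700))/(1+289/9543) = 9133/10000 ≈ 0.913300
step 4 [2y] bond c/2=3/400: DF=(902329/1000000 − 3/400·(0.990900+0.958700+0.913300))/(1+3/400) = 8743/10000 ≈ 0.874300
step 5 [2.5y] swap r/2=333/11510: DF=(1 − 333/11510·(0.990900+0.958700+0.913300+0.874300))/(1+333/11510) = 2167/2500 ≈ 0.866800
step 6 [3y] bond c/2=17/400: DF=(4331767/4000000 − 17/400·(0.990900+0.958700+0.913300+0.874300+0.866800))/(1+17/400) = 8511/10000 ≈ 0.851100

1 1/2 9909/10000
2 1 9587/10000
3 3/2 9133/10000
4 2 8743/10000
5 5/2 2167/2500
6 3 8511/10000
DF(2y) = 8743/10000 ≈ 0.874300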